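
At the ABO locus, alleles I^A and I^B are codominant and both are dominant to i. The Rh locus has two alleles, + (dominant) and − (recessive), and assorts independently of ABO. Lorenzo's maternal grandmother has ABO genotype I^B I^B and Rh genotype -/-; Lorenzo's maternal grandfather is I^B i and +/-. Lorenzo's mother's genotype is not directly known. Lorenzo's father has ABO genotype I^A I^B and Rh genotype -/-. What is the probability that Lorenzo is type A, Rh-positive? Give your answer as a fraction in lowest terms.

1/32

Lorenzo's mother's ABO genotype from I^B I^B × I^B i: 1/2 I^B I^B, 1/2 I^B i.
Crossing each possibility with the father I^A I^B and summing P(type A): 1/2·0 + 1/2·1/4 = 1/8.
Similarly for Rh via the mother's Rh distribution: P(Rh+) = 1/4.
Independent loci: 1/8 × 1/4 = 1/32.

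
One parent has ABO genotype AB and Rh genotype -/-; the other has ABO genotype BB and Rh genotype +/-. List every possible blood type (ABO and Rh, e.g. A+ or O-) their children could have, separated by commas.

B+, B-, AB+, AB-

Gametes from AB × BB give offspring ABO genotypes AB, BB, i.e. phenotypes B, AB.
Rh cross -/- × +/- → phenotypes Rh+, Rh-.
Combining independently: B+, B-, AB+, AB-.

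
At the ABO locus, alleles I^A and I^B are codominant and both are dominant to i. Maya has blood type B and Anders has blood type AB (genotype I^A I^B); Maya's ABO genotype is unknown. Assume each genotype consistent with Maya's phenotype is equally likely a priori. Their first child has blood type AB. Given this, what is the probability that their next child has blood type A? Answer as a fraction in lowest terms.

1/12

Possible genotypes: Maya ∈ {I^B I^B, I^B i}; Anders ∈ {I^A I^B}.
Weight each parental genotype pair by prior × P(type-AB child):
  I^B I^B × I^A I^B: posterior weight 2/3; P(next child type A) = 0.
  I^B i × I^A I^B: posterior weight 1/3; P(next child type A) = 1/4.
Weighted sum = 1/12.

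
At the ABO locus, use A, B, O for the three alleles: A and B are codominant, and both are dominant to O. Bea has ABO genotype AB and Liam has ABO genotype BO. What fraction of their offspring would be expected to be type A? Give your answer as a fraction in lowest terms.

ABO cross AB × BO → offspring phenotypes: 1/4 A, 1/2 B, 1/4 AB.
So P(type A) = 1/4.

1/4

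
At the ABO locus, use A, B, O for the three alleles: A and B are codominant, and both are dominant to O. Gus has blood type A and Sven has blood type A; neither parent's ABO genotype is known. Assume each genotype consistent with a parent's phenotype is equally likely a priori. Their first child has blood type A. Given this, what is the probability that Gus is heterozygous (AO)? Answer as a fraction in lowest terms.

7/15

Possible genotypes: Gus ∈ {AA, AO}; Sven ∈ {AA, AO}.
Weight each parental genotype pair by prior × P(type-A child):
  AA × AA: posterior weight 4/15.
  AA × AO: posterior weight 4/15.
  AO × AA: posterior weight 4/15.
  AO × AO: posterior weight 1/5.
Sum the posterior weight over pairs where Gus is AO: 7/15.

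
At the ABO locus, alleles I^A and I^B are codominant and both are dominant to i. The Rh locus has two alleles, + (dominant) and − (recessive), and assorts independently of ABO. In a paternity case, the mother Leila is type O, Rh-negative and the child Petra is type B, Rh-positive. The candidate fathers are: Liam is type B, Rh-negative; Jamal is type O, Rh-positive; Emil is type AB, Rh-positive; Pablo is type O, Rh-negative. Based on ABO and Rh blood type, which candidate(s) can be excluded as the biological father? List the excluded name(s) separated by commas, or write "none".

Liam, Jamal, Pablo

A candidate is excluded only if no genotype consistent with his phenotype could produce a type B, Rh-positive child with a type O, Rh-negative mother.
Liam (type B, Rh-): no genotype consistent with that phenotype can produce a type-B Rh+ child with a type-O mother.
Jamal (type O, Rh+): no genotype consistent with that phenotype can produce a type-B Rh+ child with a type-O mother.
Pablo (type O, Rh-): no genotype consistent with that phenotype can produce a type-B Rh+ child with a type-O mother.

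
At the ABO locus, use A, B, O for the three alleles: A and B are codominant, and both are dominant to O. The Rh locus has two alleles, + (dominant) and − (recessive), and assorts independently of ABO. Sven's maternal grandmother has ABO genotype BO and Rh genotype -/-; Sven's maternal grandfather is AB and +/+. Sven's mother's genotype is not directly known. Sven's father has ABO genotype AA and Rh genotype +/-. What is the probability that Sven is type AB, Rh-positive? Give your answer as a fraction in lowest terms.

Sven's mother's ABO genotype from BO × AB: 1/4 AB, 1/4 AO, 1/4 BB, 1/4 BO.
Crossing each possibility with the father AA and summing P(type AB): 1/4·1/2 + 1/4·0 + 1/4·1 + 1/4·1/2 = 1/2.
Similarly for Rh via the mother's Rh distribution: P(Rh+) = 3/4.
Independent loci: 1/2 × 3/4 = 3/8.

3/8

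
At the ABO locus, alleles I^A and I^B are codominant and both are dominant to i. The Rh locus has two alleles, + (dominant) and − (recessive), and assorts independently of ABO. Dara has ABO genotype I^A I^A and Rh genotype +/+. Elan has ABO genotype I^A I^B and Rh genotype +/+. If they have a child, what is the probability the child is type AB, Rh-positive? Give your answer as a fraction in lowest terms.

ABO cross I^A I^A × I^A I^B → offspring phenotypes: 1/2 A, 1/2 AB.
Rh cross +/+ × +/+ → 1 Rh+.
Independent loci: P(type AB, Rh-positive) = 1/2 × 1 = 1/2.

1/2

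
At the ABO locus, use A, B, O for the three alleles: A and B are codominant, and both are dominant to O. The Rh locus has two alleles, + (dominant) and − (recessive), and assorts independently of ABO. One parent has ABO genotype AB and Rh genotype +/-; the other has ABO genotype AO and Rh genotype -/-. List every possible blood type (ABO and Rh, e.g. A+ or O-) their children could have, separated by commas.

A+, A-, B+, B-, AB+, AB-

Gametes from AB × AO give offspring ABO genotypes AA, AB, AO, BO, i.e. phenotypes A, B, AB.
Rh cross +/- × -/- → phenotypes Rh+, Rh-.
Combining independently: A+, A-, B+, B-, AB+, AB-.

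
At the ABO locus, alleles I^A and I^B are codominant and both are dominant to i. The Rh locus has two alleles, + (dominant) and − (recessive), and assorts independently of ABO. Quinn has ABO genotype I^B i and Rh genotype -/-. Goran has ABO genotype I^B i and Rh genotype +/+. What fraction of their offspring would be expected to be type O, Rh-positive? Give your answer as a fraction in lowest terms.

1/4

ABO cross I^B i × I^B i → offspring phenotypes: 1/4 O, 3/4 B.
Rh cross -/- × +/+ → 1 Rh+.
Independent loci: P(type O, Rh-positive) = 1/4 × 1 = 1/4.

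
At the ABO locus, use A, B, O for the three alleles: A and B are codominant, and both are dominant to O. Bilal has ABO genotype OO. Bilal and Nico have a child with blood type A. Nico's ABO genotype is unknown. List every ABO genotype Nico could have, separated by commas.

AA, AB, AO

For each candidate genotype of Nico, check whether crossing it with OO can produce every observed child phenotype.
  AA → possible child types {A} ✓
  AB → possible child types {A, B} ✓
  AO → possible child types {O, A} ✓
  BB → possible child types {B} ✗
  BO → possible child types {O, B} ✗
  OO → possible child types {O} ✗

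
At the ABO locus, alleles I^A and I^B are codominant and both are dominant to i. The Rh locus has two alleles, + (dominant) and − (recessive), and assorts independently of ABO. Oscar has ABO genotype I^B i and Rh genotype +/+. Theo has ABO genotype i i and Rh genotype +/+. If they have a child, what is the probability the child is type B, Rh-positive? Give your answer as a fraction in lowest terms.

ABO cross I^B i × i i → offspring phenotypes: 1/2 O, 1/2 B.
Rh cross +/+ × +/+ → 1 Rh+.
Independent loci: P(type B, Rh-positive) = 1/2 × 1 = 1/2.

1/2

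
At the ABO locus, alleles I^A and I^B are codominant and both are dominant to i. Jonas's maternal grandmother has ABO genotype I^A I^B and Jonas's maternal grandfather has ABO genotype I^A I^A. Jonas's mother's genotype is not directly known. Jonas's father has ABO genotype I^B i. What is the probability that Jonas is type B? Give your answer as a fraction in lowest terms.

1/4

Jonas's mother's ABO genotype from I^A I^B × I^A I^A: 1/2 I^A I^A, 1/2 I^A I^B.
Crossing each possibility with the father I^B i and summing P(type B): 1/2·0 + 1/2·1/2 = 1/4.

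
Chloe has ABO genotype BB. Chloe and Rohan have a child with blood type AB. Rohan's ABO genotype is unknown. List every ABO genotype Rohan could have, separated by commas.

AA, AB, AO

For each candidate genotype of Rohan, check whether crossing it with BB can produce every observed child phenotype.
  AA → possible child types {AB} ✓
  AB → possible child types {B, AB} ✓
  AO → possible child types {B, AB} ✓
  BB → possible child types {B} ✗
  BO → possible child types {B} ✗
  OO → possible child types {B} ✗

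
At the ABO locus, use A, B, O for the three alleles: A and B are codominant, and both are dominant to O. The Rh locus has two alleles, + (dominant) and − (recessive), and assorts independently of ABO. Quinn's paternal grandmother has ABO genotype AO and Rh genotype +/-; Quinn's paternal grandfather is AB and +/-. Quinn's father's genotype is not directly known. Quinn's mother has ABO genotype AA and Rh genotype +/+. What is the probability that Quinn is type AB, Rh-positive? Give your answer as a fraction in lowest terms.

1/4

Quinn's father's ABO genotype from AO × AB: 1/4 AA, 1/4 AB, 1/4 AO, 1/4 BO.
Crossing each possibility with the mother AA and summing P(type AB): 1/4·0 + 1/4·1/2 + 1/4·0 + 1/4·1/2 = 1/4.
Similarly for Rh via the father's Rh distribution: P(Rh+) = 1.
Independent loci: 1/4 × 1 = 1/4.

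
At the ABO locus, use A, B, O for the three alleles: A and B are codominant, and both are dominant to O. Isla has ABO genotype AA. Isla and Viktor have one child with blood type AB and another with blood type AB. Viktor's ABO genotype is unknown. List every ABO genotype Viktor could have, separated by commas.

For each candidate genotype of Viktor, check whether crossing it with AA can produce every observed child phenotype.
  AA → possible child types {A} ✗
  AB → possible child types {A, AB} ✓
  AO → possible child types {A} ✗
  BB → possible child types {AB} ✓
  BO → possible child types {A, AB} ✓
  OO → possible child types {A} ✗

AB, BB, BO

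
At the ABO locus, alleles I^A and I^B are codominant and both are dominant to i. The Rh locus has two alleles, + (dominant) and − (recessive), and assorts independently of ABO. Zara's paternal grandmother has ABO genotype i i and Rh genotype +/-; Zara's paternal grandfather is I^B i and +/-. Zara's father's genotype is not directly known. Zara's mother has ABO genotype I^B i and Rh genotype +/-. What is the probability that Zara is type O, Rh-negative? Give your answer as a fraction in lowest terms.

Zara's father's ABO genotype from i i × I^B i: 1/2 I^B i, 1/2 i i.
Crossing each possibility with the mother I^B i and summing P(type O): 1/2·1/4 + 1/2·1/2 = 3/8.
Similarly for Rh via the father's Rh distribution: P(Rh-) = 1/4.
Independent loci: 3/8 × 1/4 = 3/32.

3/32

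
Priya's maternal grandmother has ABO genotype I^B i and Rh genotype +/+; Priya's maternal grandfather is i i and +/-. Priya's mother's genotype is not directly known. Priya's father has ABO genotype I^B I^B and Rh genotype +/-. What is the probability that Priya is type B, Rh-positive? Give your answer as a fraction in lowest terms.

7/8

Priya's mother's ABO genotype from I^B i × i i: 1/2 I^B i, 1/2 i i.
Crossing each possibility with the father I^B I^B and summing P(type B): 1/2·1 + 1/2·1 = 1.
Similarly for Rh via the mother's Rh distribution: P(Rh+) = 7/8.
Independent loci: 1 × 7/8 = 7/8.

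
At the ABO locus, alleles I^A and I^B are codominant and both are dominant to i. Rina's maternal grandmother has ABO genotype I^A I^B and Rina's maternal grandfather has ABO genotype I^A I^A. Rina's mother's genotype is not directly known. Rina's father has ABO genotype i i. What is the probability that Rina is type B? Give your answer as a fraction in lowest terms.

1/4

Rina's mother's ABO genotype from I^A I^B × I^A I^A: 1/2 I^A I^A, 1/2 I^A I^B.
Crossing each possibility with the father i i and summing P(type B): 1/2·0 + 1/2·1/2 = 1/4.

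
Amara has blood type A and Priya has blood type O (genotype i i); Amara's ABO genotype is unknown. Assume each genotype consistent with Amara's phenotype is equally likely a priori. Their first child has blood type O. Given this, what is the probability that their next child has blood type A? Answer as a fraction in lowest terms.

Possible genotypes: Amara ∈ {I^A I^A, I^A i}; Priya ∈ {i i}.
Weight each parental genotype pair by prior × P(type-O child):
  I^A i × i i: posterior weight 1; P(next child type A) = 1/2.
Weighted sum = 1/2.

1/2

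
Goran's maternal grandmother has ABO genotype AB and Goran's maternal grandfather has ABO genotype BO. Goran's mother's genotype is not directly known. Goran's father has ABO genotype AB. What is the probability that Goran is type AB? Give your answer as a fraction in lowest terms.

3/8

Goran's mother's ABO genotype from AB × BO: 1/4 AB, 1/4 AO, 1/4 BB, 1/4 BO.
Crossing each possibility with the father AB and summing P(type AB): 1/4·1/2 + 1/4·1/4 + 1/4·1/2 + 1/4·1/4 = 3/8.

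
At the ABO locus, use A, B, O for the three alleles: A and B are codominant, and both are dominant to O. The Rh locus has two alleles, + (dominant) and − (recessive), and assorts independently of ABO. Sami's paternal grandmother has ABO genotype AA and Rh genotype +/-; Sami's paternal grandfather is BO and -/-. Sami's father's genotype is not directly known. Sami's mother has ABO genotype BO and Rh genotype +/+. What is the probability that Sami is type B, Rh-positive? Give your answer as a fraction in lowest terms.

Sami's father's ABO genotype from AA × BO: 1/2 AB, 1/2 AO.
Crossing each possibility with the mother BO and summing P(type B): 1/2·1/2 + 1/2·1/4 = 3/8.
Similarly for Rh via the father's Rh distribution: P(Rh+) = 1.
Independent loci: 3/8 × 1 = 3/8.

3/8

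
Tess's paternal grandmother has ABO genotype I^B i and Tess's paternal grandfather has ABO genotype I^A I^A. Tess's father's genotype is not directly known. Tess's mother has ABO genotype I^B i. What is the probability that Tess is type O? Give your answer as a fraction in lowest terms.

Tess's father's ABO genotype from I^B i × I^A I^A: 1/2 I^A I^B, 1/2 I^A i.
Crossing each possibility with the mother I^B i and summing P(type O): 1/2·0 + 1/2·1/4 = 1/8.

1/8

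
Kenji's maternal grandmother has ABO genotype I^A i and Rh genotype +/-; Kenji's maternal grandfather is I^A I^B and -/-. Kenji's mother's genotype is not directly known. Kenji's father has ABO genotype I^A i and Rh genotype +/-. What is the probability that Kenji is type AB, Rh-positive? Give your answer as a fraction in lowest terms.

5/64

Kenji's mother's ABO genotype from I^A i × I^A I^B: 1/4 I^A I^A, 1/4 I^A I^B, 1/4 I^A i, 1/4 I^B i.
Crossing each possibility with the father I^A i and summing P(type AB): 1/4·0 + 1/4·1/4 + 1/4·0 + 1/4·1/4 = 1/8.
Similarly for Rh via the mother's Rh distribution: P(Rh+) = 5/8.
Independent loci: 1/8 × 5/8 = 5/64.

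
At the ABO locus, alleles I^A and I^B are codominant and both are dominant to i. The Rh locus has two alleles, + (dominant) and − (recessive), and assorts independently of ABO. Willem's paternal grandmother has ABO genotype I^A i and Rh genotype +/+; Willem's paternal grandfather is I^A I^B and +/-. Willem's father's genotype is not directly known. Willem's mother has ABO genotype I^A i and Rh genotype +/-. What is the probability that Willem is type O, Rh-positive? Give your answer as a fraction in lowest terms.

7/64

Willem's father's ABO genotype from I^A i × I^A I^B: 1/4 I^A I^A, 1/4 I^A I^B, 1/4 I^A i, 1/4 I^B i.
Crossing each possibility with the mother I^A i and summing P(type O): 1/4·0 + 1/4·0 + 1/4·1/4 + 1/4·1/4 = 1/8.
Similarly for Rh via the father's Rh distribution: P(Rh+) = 7/8.
Independent loci: 1/8 × 7/8 = 7/64.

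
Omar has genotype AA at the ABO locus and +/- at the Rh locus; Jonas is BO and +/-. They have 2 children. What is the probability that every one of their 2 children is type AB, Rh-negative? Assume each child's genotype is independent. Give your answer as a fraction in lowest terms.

ABO cross AA × BO → 1/2 A, 1/2 AB.
Rh cross +/- × +/- → 3/4 Rh+, 1/4 Rh-; so P(type AB, Rh-negative) = 1/2 × 1/4 = 1/8 per child.
All 2 independent: (1/8)^2 = 1/64.

1/64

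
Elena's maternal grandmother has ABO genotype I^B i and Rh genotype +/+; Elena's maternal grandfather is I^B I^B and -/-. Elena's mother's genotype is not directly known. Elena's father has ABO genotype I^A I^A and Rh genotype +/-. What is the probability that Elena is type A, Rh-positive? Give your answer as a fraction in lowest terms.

3/16

Elena's mother's ABO genotype from I^B i × I^B I^B: 1/2 I^B I^B, 1/2 I^B i.
Crossing each possibility with the father I^A I^A and summing P(type A): 1/2·0 + 1/2·1/2 = 1/4.
Similarly for Rh via the mother's Rh distribution: P(Rh+) = 3/4.
Independent loci: 1/4 × 3/4 = 3/16.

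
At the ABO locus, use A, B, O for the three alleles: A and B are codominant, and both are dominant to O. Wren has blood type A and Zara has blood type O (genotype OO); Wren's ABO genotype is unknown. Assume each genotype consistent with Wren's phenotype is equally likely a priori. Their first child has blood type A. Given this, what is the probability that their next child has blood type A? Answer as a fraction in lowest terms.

Possible genotypes: Wren ∈ {AA, AO}; Zara ∈ {OO}.
Weight each parental genotype pair by prior × P(type-A child):
  AA × OO: posterior weight 2/3; P(next child type A) = 1.
  AO × OO: posterior weight 1/3; P(next child type A) = 1/2.
Weighted sum = 5/6.

5/6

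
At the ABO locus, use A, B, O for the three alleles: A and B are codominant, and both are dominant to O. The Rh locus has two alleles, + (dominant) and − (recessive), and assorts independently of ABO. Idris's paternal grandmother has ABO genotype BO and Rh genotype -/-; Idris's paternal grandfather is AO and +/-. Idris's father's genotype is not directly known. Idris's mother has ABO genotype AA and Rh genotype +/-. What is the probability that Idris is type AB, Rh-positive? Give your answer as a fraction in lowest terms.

Idris's father's ABO genotype from BO × AO: 1/4 AB, 1/4 AO, 1/4 BO, 1/4 OO.
Crossing each possibility with the mother AA and summing P(type AB): 1/4·1/2 + 1/4·0 + 1/4·1/2 + 1/4·0 = 1/4.
Similarly for Rh via the father's Rh distribution: P(Rh+) = 5/8.
Independent loci: 1/4 × 5/8 = 5/32.

5/32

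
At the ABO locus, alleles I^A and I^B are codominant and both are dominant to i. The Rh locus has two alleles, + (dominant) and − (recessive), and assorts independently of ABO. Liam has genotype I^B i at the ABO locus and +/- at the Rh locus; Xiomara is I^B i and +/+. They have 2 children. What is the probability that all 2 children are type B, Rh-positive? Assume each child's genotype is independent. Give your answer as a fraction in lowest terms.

9/16

ABO cross I^B i × I^B i → 1/4 O, 3/4 B.
Rh cross +/- × +/+ → 1 Rh+; so P(type B, Rh-positive) = 3/4 × 1 = 3/4 per child.
All 2 independent: (3/4)^2 = 9/16.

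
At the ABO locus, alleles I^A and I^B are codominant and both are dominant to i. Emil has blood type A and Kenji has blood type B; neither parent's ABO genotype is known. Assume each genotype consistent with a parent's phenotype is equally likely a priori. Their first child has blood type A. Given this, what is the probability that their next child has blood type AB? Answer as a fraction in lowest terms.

Possible genotypes: Emil ∈ {I^A I^A, I^A i}; Kenji ∈ {I^B I^B, I^B i}.
Weight each parental genotype pair by prior × P(type-A child):
  I^A I^A × I^B i: posterior weight 2/3; P(next child type AB) = 1/2.
  I^A i × I^B i: posterior weight 1/3; P(next child type AB) = 1/4.
Weighted sum = 5/12.

5/12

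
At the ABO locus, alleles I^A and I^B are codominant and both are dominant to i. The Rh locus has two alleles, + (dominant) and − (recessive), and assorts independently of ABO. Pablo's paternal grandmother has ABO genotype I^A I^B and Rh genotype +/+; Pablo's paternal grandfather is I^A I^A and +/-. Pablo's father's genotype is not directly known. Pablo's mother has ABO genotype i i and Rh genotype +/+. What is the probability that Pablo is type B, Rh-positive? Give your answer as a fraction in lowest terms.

Pablo's father's ABO genotype from I^A I^B × I^A I^A: 1/2 I^A I^A, 1/2 I^A I^B.
Crossing each possibility with the mother i i and summing P(type B): 1/2·0 + 1/2·1/2 = 1/4.
Similarly for Rh via the father's Rh distribution: P(Rh+) = 1.
Independent loci: 1/4 × 1 = 1/4.

1/4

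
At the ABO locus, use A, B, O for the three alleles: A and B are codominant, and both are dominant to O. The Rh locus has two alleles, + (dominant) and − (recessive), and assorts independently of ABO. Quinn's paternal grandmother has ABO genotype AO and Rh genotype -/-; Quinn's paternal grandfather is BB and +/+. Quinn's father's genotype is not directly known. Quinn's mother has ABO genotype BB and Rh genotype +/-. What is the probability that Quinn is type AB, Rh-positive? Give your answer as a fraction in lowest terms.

Quinn's father's ABO genotype from AO × BB: 1/2 AB, 1/2 BO.
Crossing each possibility with the mother BB and summing P(type AB): 1/2·1/2 + 1/2·0 = 1/4.
Similarly for Rh via the father's Rh distribution: P(Rh+) = 3/4.
Independent loci: 1/4 × 3/4 = 3/16.

3/16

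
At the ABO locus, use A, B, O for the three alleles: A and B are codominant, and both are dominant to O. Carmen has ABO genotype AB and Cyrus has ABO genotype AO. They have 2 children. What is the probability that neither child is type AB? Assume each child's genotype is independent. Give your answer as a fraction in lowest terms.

9/16

ABO cross AB × AO → 1/2 A, 1/4 B, 1/4 AB.
So P(type AB) = 1/4 per child.
P(not type AB) = 3/4 for one child; (3/4)^2 = 9/16.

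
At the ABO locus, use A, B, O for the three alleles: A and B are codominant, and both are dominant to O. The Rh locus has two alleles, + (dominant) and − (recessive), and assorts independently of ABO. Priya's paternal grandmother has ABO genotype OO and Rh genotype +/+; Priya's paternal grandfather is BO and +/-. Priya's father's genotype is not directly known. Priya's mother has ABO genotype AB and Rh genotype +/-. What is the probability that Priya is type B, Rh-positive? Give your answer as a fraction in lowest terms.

Priya's father's ABO genotype from OO × BO: 1/2 BO, 1/2 OO.
Crossing each possibility with the mother AB and summing P(type B): 1/2·1/2 + 1/2·1/2 = 1/2.
Similarly for Rh via the father's Rh distribution: P(Rh+) = 7/8.
Independent loci: 1/2 × 7/8 = 7/16.

7/16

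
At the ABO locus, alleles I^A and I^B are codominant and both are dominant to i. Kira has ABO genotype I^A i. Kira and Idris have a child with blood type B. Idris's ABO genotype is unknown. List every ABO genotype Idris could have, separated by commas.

For each candidate genotype of Idris, check whether crossing it with I^A i can produce every observed child phenotype.
  I^A I^A → possible child types {A} ✗
  I^A I^B → possible child types {A, B, AB} ✓
  I^A i → possible child types {O, A} ✗
  I^B I^B → possible child types {B, AB} ✓
  I^B i → possible child types {O, A, B, AB} ✓
  i i → possible child types {O, A} ✗

I^A I^B, I^B I^B, I^B i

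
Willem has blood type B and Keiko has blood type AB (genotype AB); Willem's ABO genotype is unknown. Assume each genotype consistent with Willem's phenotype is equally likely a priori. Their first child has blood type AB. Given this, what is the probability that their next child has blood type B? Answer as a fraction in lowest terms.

1/2

Possible genotypes: Willem ∈ {BB, BO}; Keiko ∈ {AB}.
Weight each parental genotype pair by prior × P(type-AB child):
  BB × AB: posterior weight 2/3; P(next child type B) = 1/2.
  BO × AB: posterior weight 1/3; P(next child type B) = 1/2.
Weighted sum = 1/2.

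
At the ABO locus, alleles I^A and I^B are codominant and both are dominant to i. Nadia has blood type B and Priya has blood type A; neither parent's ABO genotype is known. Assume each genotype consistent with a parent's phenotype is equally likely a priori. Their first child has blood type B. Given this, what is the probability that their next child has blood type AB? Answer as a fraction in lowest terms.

Possible genotypes: Nadia ∈ {I^B I^B, I^B i}; Priya ∈ {I^A I^A, I^A i}.
Weight each parental genotype pair by prior × P(type-B child):
  I^B I^B × I^A i: posterior weight 2/3; P(next child type AB) = 1/2.
  I^B i × I^A i: posterior weight 1/3; P(next child type AB) = 1/4.
Weighted sum = 5/12.

5/12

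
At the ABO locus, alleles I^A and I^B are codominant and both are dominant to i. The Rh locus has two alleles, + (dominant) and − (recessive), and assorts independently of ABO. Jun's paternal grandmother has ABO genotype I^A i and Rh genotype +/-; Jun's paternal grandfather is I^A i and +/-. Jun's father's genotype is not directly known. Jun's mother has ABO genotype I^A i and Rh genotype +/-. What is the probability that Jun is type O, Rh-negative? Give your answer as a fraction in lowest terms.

1/16

Jun's father's ABO genotype from I^A i × I^A i: 1/4 I^A I^A, 1/2 I^A i, 1/4 i i.
Crossing each possibility with the mother I^A i and summing P(type O): 1/4·0 + 1/2·1/4 + 1/4·1/2 = 1/4.
Similarly for Rh via the father's Rh distribution: P(Rh-) = 1/4.
Independent loci: 1/4 × 1/4 = 1/16.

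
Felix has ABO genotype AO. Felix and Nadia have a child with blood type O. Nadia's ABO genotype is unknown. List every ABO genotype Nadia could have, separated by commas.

For each candidate genotype of Nadia, check whether crossing it with AO can produce every observed child phenotype.
  AA → possible child types {A} ✗
  AB → possible child types {A, B, AB} ✗
  AO → possible child types {O, A} ✓
  BB → possible child types {B, AB} ✗
  BO → possible child types {O, A, B, AB} ✓
  OO → possible child types {O, A} ✓

AO, BO, OO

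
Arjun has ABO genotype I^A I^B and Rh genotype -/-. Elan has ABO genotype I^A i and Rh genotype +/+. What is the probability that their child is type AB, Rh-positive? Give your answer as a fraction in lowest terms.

ABO cross I^A I^B × I^A i → offspring phenotypes: 1/2 A, 1/4 B, 1/4 AB.
Rh cross -/- × +/+ → 1 Rh+.
Independent loci: P(type AB, Rh-positive) = 1/4 × 1 = 1/4.

1/4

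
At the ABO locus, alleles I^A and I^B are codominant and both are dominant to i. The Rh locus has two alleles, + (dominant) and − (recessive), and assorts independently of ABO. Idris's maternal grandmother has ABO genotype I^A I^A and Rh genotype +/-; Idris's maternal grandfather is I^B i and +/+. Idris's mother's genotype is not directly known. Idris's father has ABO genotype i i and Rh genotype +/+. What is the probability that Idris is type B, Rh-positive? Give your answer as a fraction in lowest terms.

Idris's mother's ABO genotype from I^A I^A × I^B i: 1/2 I^A I^B, 1/2 I^A i.
Crossing each possibility with the father i i and summing P(type B): 1/2·1/2 + 1/2·0 = 1/4.
Similarly for Rh via the mother's Rh distribution: P(Rh+) = 1.
Independent loci: 1/4 × 1 = 1/4.

1/4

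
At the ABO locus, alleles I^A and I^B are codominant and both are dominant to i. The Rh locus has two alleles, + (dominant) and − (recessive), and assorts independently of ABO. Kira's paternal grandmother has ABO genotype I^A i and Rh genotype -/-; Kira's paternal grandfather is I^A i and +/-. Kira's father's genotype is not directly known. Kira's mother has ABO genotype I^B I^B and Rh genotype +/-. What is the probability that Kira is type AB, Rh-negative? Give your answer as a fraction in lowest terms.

3/16

Kira's father's ABO genotype from I^A i × I^A i: 1/4 I^A I^A, 1/2 I^A i, 1/4 i i.
Crossing each possibility with the mother I^B I^B and summing P(type AB): 1/4·1 + 1/2·1/2 + 1/4·0 = 1/2.
Similarly for Rh via the father's Rh distribution: P(Rh-) = 3/8.
Independent loci: 1/2 × 3/8 = 3/16.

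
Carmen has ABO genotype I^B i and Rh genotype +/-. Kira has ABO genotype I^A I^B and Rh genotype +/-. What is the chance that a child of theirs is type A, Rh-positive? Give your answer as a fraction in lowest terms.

3/16

ABO cross I^B i × I^A I^B → offspring phenotypes: 1/4 A, 1/2 B, 1/4 AB.
Rh cross +/- × +/- → 3/4 Rh+, 1/4 Rh-.
Independent loci: P(type A, Rh-positive) = 1/4 × 3/4 = 3/16.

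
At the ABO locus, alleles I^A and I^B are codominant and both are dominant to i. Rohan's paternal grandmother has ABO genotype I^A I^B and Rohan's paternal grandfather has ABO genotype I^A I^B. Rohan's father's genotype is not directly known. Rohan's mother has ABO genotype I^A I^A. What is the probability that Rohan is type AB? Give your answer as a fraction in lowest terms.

Rohan's father's ABO genotype from I^A I^B × I^A I^B: 1/4 I^A I^A, 1/2 I^A I^B, 1/4 I^B I^B.
Crossing each possibility with the mother I^A I^A and summing P(type AB): 1/4·0 + 1/2·1/2 + 1/4·1 = 1/2.

1/2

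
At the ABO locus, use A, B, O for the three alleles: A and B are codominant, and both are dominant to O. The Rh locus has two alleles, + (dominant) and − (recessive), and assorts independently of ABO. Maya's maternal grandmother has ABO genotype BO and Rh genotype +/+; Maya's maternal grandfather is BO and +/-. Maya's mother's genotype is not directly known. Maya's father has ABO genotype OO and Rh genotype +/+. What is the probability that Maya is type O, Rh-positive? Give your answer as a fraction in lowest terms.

Maya's mother's ABO genotype from BO × BO: 1/4 BB, 1/2 BO, 1/4 OO.
Crossing each possibility with the father OO and summing P(type O): 1/4·0 + 1/2·1/2 + 1/4·1 = 1/2.
Similarly for Rh via the mother's Rh distribution: P(Rh+) = 1.
Independent loci: 1/2 × 1 = 1/2.

1/2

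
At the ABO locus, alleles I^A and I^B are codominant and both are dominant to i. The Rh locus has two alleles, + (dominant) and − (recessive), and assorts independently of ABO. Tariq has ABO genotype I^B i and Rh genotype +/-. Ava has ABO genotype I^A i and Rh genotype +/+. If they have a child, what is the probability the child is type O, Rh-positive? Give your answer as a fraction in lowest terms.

1/4

ABO cross I^B i × I^A i → offspring phenotypes: 1/4 O, 1/4 A, 1/4 B, 1/4 AB.
Rh cross +/- × +/+ → 1 Rh+.
Independent loci: P(type O, Rh-positive) = 1/4 × 1 = 1/4.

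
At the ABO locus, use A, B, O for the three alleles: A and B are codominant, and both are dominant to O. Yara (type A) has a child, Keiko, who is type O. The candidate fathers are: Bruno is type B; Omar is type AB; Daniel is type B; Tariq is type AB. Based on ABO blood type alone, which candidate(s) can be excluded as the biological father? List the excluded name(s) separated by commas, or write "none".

A candidate is excluded only if no genotype consistent with his phenotype could produce a type O child with a type A mother.
Omar (type AB): no genotype consistent with that phenotype can produce a type-O child with a type-A mother.
Tariq (type AB): no genotype consistent with that phenotype can produce a type-O child with a type-A mother.

Omar, Tariq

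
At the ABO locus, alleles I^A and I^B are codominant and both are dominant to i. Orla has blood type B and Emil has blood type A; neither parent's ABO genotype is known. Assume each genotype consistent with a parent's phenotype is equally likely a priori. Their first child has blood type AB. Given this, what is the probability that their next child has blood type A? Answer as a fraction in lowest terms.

Possible genotypes: Orla ∈ {I^B I^B, I^B i}; Emil ∈ {I^A I^A, I^A i}.
Weight each parental genotype pair by prior × P(type-AB child):
  I^B I^B × I^A I^A: posterior weight 4/9; P(next child type A) = 0.
  I^B I^B × I^A i: posterior weight 2/9; P(next child type A) = 0.
  I^B i × I^A I^A: posterior weight 2/9; P(next child type A) = 1/2.
  I^B i × I^A i: posterior weight 1/9; P(next child type A) = 1/4.
Weighted sum = 5/36.

5/36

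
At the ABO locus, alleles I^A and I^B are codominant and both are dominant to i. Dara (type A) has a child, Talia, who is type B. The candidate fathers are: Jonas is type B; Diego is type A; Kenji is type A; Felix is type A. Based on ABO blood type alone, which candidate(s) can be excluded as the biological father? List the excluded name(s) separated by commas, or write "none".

A candidate is excluded only if no genotype consistent with his phenotype could produce a type B child with a type A mother.
Diego (type A): no genotype consistent with that phenotype can produce a type-B child with a type-A mother.
Kenji (type A): no genotype consistent with that phenotype can produce a type-B child with a type-A mother.
Felix (type A): no genotype consistent with that phenotype can produce a type-B child with a type-A mother.

Diego, Kenji, Felix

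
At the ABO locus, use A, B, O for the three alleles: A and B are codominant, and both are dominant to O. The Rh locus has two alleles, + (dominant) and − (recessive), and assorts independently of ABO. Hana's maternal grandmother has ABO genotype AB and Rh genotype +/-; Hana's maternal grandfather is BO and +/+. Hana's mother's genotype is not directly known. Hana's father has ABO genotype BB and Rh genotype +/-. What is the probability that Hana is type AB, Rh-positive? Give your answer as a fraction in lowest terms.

7/32

Hana's mother's ABO genotype from AB × BO: 1/4 AB, 1/4 AO, 1/4 BB, 1/4 BO.
Crossing each possibility with the father BB and summing P(type AB): 1/4·1/2 + 1/4·1/2 + 1/4·0 + 1/4·0 = 1/4.
Similarly for Rh via the mother's Rh distribution: P(Rh+) = 7/8.
Independent loci: 1/4 × 7/8 = 7/32.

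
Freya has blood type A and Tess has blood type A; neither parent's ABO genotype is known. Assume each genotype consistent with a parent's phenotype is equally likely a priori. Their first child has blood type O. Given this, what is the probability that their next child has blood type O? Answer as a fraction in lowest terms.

Possible genotypes: Freya ∈ {AA, AO}; Tess ∈ {AA, AO}.
Weight each parental genotype pair by prior × P(type-O child):
  AO × AO: posterior weight 1; P(next child type O) = 1/4.
Weighted sum = 1/4.

1/4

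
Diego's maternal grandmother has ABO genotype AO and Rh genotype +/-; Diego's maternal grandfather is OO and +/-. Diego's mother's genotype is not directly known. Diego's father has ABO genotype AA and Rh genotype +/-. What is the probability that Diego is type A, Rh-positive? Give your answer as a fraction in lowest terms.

3/4

Diego's mother's ABO genotype from AO × OO: 1/2 AO, 1/2 OO.
Crossing each possibility with the father AA and summing P(type A): 1/2·1 + 1/2·1 = 1.
Similarly for Rh via the mother's Rh distribution: P(Rh+) = 3/4.
Independent loci: 1 × 3/4 = 3/4.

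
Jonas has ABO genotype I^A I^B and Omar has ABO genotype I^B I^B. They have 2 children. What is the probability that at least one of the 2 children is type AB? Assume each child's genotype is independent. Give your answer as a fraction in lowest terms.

3/4

ABO cross I^A I^B × I^B I^B → 1/2 B, 1/2 AB.
So P(type AB) = 1/2 per child.
P(none) = (1/2)^2 = 1/4; P(at least one) = 1 − 1/4 = 3/4.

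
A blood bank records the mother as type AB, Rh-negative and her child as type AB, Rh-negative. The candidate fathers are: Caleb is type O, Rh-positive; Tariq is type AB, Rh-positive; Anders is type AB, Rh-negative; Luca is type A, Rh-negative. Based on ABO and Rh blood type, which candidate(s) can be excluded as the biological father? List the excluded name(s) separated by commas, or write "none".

Caleb

A candidate is excluded only if no genotype consistent with his phenotype could produce a type AB, Rh-negative child with a type AB, Rh-negative mother.
Caleb (type O, Rh+): no genotype consistent with that phenotype can produce a type-AB Rh- child with a type-AB mother.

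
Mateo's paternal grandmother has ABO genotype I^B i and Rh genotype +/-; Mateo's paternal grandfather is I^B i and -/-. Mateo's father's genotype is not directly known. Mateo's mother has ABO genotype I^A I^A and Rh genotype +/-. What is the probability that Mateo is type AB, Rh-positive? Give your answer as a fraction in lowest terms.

5/16

Mateo's father's ABO genotype from I^B i × I^B i: 1/4 I^B I^B, 1/2 I^B i, 1/4 i i.
Crossing each possibility with the mother I^A I^A and summing P(type AB): 1/4·1 + 1/2·1/2 + 1/4·0 = 1/2.
Similarly for Rh via the father's Rh distribution: P(Rh+) = 5/8.
Independent loci: 1/2 × 5/8 = 5/16.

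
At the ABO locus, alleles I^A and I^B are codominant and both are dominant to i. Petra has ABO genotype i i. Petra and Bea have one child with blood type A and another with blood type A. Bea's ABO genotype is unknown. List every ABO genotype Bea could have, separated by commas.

I^A I^A, I^A I^B, I^A i

For each candidate genotype of Bea, check whether crossing it with i i can produce every observed child phenotype.
  I^A I^A → possible child types {A} ✓
  I^A I^B → possible child types {A, B} ✓
  I^A i → possible child types {O, A} ✓
  I^B I^B → possible child types {B} ✗
  I^B i → possible child types {O, B} ✗
  i i → possible child types {O} ✗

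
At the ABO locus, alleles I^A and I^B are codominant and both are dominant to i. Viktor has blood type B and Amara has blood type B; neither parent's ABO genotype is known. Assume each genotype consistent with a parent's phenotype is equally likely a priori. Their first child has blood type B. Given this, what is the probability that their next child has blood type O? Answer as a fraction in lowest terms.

Possible genotypes: Viktor ∈ {I^B I^B, I^B i}; Amara ∈ {I^B I^B, I^B i}.
Weight each parental genotype pair by prior × P(type-B child):
  I^B I^B × I^B I^B: posterior weight 4/15; P(next child type O) = 0.
  I^B I^B × I^B i: posterior weight 4/15; P(next child type O) = 0.
  I^B i × I^B I^B: posterior weight 4/15; P(next child type O) = 0.
  I^B i × I^B i: posterior weight 1/5; P(next child type O) = 1/4.
Weighted sum = 1/20.

1/20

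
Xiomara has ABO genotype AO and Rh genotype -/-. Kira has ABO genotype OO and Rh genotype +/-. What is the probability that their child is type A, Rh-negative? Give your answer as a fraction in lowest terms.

ABO cross AO × OO → offspring phenotypes: 1/2 O, 1/2 A.
Rh cross -/- × +/- → 1/2 Rh+, 1/2 Rh-.
Independent loci: P(type A, Rh-negative) = 1/2 × 1/2 = 1/4.

1/4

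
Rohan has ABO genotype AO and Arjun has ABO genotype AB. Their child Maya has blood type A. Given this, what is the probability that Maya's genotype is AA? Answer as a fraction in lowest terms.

Cross AO × AB → 1/4 AA, 1/4 AB, 1/4 AO, 1/4 BO.
Type-A genotypes among offspring: AA (1/4), AO (1/4); total 1/2.
P(AA | type A) = (1/4) / (1/2) = 1/2.

1/2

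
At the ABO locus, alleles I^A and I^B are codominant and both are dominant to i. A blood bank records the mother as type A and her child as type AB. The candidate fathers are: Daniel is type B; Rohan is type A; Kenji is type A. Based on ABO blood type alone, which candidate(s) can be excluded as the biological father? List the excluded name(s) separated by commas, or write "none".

Rohan, Kenji

A candidate is excluded only if no genotype consistent with his phenotype could produce a type AB child with a type A mother.
Rohan (type A): no genotype consistent with that phenotype can produce a type-AB child with a type-A mother.
Kenji (type A): no genotype consistent with that phenotype can produce a type-AB child with a type-A mother.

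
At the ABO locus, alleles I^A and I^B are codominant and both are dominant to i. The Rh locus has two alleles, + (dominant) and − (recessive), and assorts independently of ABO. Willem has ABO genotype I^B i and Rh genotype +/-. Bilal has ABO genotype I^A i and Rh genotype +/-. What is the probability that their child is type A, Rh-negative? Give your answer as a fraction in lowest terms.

1/16

ABO cross I^B i × I^A i → offspring phenotypes: 1/4 O, 1/4 A, 1/4 B, 1/4 AB.
Rh cross +/- × +/- → 3/4 Rh+, 1/4 Rh-.
Independent loci: P(type A, Rh-negative) = 1/4 × 1/4 = 1/16.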